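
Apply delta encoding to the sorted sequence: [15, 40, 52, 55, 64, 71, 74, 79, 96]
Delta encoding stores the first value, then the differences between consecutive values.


First value: 15
Deltas:
  40 - 15 = 25
  52 - 40 = 12
  55 - 52 = 3
  64 - 55 = 9
  71 - 64 = 7
  74 - 71 = 3
  79 - 74 = 5
  96 - 79 = 17


Delta encoded: [15, 25, 12, 3, 9, 7, 3, 5, 17]


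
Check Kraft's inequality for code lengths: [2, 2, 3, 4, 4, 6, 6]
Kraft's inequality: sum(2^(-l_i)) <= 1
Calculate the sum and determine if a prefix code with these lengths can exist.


Sum = 2^(-2) + 2^(-2) + 2^(-3) + 2^(-4) + 2^(-4) + 2^(-6) + 2^(-6)
    = 0.25 + 0.25 + 0.125 + 0.0625 + 0.0625 + 0.015625 + 0.015625
    = 50/64 = 0.78125
Since 0.78125 <= 1, Kraft's inequality IS satisfied.
A prefix code with these lengths CAN exist.

Kraft sum = 0.78125. Satisfied.


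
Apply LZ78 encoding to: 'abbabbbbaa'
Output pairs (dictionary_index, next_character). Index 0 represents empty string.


LZ78 encoding steps:
Dictionary: {0: ''}
Step 1: w='' (idx 0), next='a' -> output (0, 'a'), add 'a' as idx 1
Step 2: w='' (idx 0), next='b' -> output (0, 'b'), add 'b' as idx 2
Step 3: w='b' (idx 2), next='a' -> output (2, 'a'), add 'ba' as idx 3
Step 4: w='b' (idx 2), next='b' -> output (2, 'b'), add 'bb' as idx 4
Step 5: w='bb' (idx 4), next='a' -> output (4, 'a'), add 'bba' as idx 5
Step 6: w='a' (idx 1), end of input -> output (1, '')


Encoded: [(0, 'a'), (0, 'b'), (2, 'a'), (2, 'b'), (4, 'a'), (1, '')]


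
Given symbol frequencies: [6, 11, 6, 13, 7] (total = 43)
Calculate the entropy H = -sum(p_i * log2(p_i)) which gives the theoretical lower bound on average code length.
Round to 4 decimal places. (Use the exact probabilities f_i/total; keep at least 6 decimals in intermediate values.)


Per-symbol terms -p_i * log2(p_i) with p_i = f_i/43:
  p = 6/43 = 0.139535: log2(p) = -2.841302, -p*log2(p) = 0.396461
  p = 11/43 = 0.255814: log2(p) = -1.966833, -p*log2(p) = 0.503143
  p = 6/43 = 0.139535: log2(p) = -2.841302, -p*log2(p) = 0.396461
  p = 13/43 = 0.302326: log2(p) = -1.725825, -p*log2(p) = 0.521761
  p = 7/43 = 0.162791: log2(p) = -2.618910, -p*log2(p) = 0.426334
H = 0.396461 + 0.503143 + 0.396461 + 0.521761 + 0.426334 = 2.244160

H = 2.2442 bits/symbol


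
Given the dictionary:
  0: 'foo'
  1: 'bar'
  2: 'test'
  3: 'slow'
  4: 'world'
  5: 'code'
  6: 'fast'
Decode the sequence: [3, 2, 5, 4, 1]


Look up each index in the dictionary:
  3 -> 'slow'
  2 -> 'test'
  5 -> 'code'
  4 -> 'world'
  1 -> 'bar'

Decoded: "slow test code world bar"


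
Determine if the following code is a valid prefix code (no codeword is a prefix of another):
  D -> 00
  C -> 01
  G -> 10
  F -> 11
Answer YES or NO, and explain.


Checking each pair (does one codeword prefix another?):
  D='00' vs C='01': no prefix
  D='00' vs G='10': no prefix
  D='00' vs F='11': no prefix
  C='01' vs D='00': no prefix
  C='01' vs G='10': no prefix
  C='01' vs F='11': no prefix
  G='10' vs D='00': no prefix
  G='10' vs C='01': no prefix
  G='10' vs F='11': no prefix
  F='11' vs D='00': no prefix
  F='11' vs C='01': no prefix
  F='11' vs G='10': no prefix
No violation found over all pairs.

YES -- this is a valid prefix code. No codeword is a prefix of any other codeword.


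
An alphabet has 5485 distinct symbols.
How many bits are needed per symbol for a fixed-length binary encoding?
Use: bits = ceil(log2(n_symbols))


log2(5485) = 12.4213
Bracket: 2^12 = 4096 < 5485 <= 2^13 = 8192
So ceil(log2(5485)) = 13

bits = ceil(log2(5485)) = ceil(12.4213) = 13 bits


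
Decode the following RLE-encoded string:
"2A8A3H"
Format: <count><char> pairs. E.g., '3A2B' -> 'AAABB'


Expanding each <count><char> pair:
  2A -> 'AA'
  8A -> 'AAAAAAAA'
  3H -> 'HHH'

Decoded = AAAAAAAAAAHHH


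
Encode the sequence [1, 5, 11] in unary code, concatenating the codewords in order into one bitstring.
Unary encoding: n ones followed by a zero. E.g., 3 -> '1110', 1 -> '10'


Encode each number as n ones followed by a terminating 0:
  1 -> 10 (2 bits)
  5 -> 111110 (6 bits)
  11 -> 111111111110 (12 bits)
Total length = 2 + 6 + 12 = 20 bits.

Unary([1, 5, 11]) = 10111110111111111110 (20 bits)


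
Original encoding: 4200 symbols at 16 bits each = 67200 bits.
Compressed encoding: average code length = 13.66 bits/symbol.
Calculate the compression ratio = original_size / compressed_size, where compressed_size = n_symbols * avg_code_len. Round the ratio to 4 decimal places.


original_size = n_symbols * orig_bits = 4200 * 16 = 67200 bits
compressed_size = n_symbols * avg_code_len = 4200 * 13.66 = 57372.0 bits
ratio = original_size / compressed_size = 67200 / 57372.0 = 1.1713

Compression ratio = 1.1713


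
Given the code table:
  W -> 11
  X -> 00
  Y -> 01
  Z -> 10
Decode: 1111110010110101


Decoding:
11 -> W
11 -> W
11 -> W
00 -> X
10 -> Z
11 -> W
01 -> Y
01 -> Y


Result: WWWXZWYY


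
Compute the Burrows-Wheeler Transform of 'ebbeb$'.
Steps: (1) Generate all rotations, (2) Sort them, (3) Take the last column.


Rotations (sorted):
  0: $ebbeb -> last char: b
  1: b$ebbe -> last char: e
  2: bbeb$e -> last char: e
  3: beb$eb -> last char: b
  4: eb$ebb -> last char: b
  5: ebbeb$ -> last char: $


BWT = beebb$


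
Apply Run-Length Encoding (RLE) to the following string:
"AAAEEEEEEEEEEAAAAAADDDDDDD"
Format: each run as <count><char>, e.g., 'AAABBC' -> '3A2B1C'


Scanning runs left to right:
  i=0: run of 'A' x 3 -> '3A'
  i=3: run of 'E' x 10 -> '10E'
  i=13: run of 'A' x 6 -> '6A'
  i=19: run of 'D' x 7 -> '7D'

RLE = 3A10E6A7D


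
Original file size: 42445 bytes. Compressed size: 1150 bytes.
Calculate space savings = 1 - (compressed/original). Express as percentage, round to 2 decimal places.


ratio = compressed/original = 1150/42445 = 0.027094
savings = 1 - ratio = 1 - 0.027094 = 0.972906
as a percentage: 0.972906 * 100 = 97.29%

Space savings = 1 - 1150/42445 = 97.29%


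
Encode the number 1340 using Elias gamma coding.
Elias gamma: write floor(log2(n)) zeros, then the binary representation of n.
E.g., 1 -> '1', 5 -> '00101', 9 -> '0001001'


num_bits = floor(log2(1340)) + 1 = 11
leading_zeros = num_bits - 1 = 10
binary(1340) = 10100111100

Elias gamma(1340) = '0000000000' + '10100111100' = 000000000010100111100 (21 bits)


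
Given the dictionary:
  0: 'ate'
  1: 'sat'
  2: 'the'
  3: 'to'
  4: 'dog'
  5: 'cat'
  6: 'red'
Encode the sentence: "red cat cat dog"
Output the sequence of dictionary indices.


Look up each word in the dictionary:
  'red' -> 6
  'cat' -> 5
  'cat' -> 5
  'dog' -> 4

Encoded: [6, 5, 5, 4]


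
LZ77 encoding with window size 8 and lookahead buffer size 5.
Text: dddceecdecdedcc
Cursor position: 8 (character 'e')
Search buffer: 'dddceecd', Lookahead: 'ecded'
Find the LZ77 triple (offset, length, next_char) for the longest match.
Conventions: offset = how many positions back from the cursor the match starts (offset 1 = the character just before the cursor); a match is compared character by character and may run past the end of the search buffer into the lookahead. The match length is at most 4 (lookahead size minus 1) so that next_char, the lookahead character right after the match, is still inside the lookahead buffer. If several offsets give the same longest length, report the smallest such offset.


Try each offset into the search buffer:
  offset=1 (pos 7, char 'd'): match length 0
  offset=2 (pos 6, char 'c'): match length 0
  offset=3 (pos 5, char 'e'): match length 4
  offset=4 (pos 4, char 'e'): match length 1
  offset=5 (pos 3, char 'c'): match length 0
  offset=6 (pos 2, char 'd'): match length 0
  offset=7 (pos 1, char 'd'): match length 0
  offset=8 (pos 0, char 'd'): match length 0
Longest match has length 4 at offset 3.
next_char = character at position 8 + 4 = 12 -> 'd'

Best match: offset=3, length=4 (matching 'ecde' starting at position 5)
LZ77 triple: (3, 4, 'd')


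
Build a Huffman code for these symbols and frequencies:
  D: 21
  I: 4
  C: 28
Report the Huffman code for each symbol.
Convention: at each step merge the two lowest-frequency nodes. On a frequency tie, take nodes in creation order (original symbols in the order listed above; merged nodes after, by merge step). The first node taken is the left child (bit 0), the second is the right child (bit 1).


Huffman tree construction:
Step 1: Merge I(4) + D(21) = 25
Step 2: Merge (I+D)(25) + C(28) = 53
Read each symbol's code off the tree from the root (left child = 0, right child = 1).

Codes:
  D: 01 (length 2)
  I: 00 (length 2)
  C: 1 (length 1)
Average code length: 78/53 = 1.4717 bits/symbol


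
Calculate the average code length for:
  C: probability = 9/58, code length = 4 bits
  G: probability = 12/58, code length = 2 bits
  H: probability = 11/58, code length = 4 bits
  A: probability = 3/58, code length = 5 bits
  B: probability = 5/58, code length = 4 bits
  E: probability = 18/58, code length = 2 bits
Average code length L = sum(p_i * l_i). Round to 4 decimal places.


Weighted contributions p_i * l_i:
  C: (9/58) * 4 = 36/58
  G: (12/58) * 2 = 24/58
  H: (11/58) * 4 = 44/58
  A: (3/58) * 5 = 15/58
  B: (5/58) * 4 = 20/58
  E: (18/58) * 2 = 36/58
Sum = (36 + 24 + 44 + 15 + 20 + 36)/58 = 175/58

L = 175/58 = 3.0172 bits/symbol


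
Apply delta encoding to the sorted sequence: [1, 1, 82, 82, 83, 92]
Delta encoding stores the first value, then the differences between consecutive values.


First value: 1
Deltas:
  1 - 1 = 0
  82 - 1 = 81
  82 - 82 = 0
  83 - 82 = 1
  92 - 83 = 9


Delta encoded: [1, 0, 81, 0, 1, 9]


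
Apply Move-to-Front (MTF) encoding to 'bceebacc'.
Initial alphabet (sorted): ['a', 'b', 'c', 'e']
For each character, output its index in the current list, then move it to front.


MTF encoding:
'b': index 1 in ['a', 'b', 'c', 'e'] -> ['b', 'a', 'c', 'e']
'c': index 2 in ['b', 'a', 'c', 'e'] -> ['c', 'b', 'a', 'e']
'e': index 3 in ['c', 'b', 'a', 'e'] -> ['e', 'c', 'b', 'a']
'e': index 0 in ['e', 'c', 'b', 'a'] -> ['e', 'c', 'b', 'a']
'b': index 2 in ['e', 'c', 'b', 'a'] -> ['b', 'e', 'c', 'a']
'a': index 3 in ['b', 'e', 'c', 'a'] -> ['a', 'b', 'e', 'c']
'c': index 3 in ['a', 'b', 'e', 'c'] -> ['c', 'a', 'b', 'e']
'c': index 0 in ['c', 'a', 'b', 'e'] -> ['c', 'a', 'b', 'e']


Output: [1, 2, 3, 0, 2, 3, 3, 0]


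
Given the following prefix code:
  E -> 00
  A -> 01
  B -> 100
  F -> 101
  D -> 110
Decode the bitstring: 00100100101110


Decoding step by step:
Bits 00 -> E
Bits 100 -> B
Bits 100 -> B
Bits 101 -> F
Bits 110 -> D


Decoded message: EBBFD


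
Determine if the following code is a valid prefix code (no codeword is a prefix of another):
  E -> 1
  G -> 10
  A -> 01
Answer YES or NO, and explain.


Checking each pair (does one codeword prefix another?):
  E='1' vs G='10': prefix -- VIOLATION

NO -- this is NOT a valid prefix code. E (1) is a prefix of G (10).


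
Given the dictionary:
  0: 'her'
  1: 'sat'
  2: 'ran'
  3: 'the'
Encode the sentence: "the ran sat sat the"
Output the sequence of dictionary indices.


Look up each word in the dictionary:
  'the' -> 3
  'ran' -> 2
  'sat' -> 1
  'sat' -> 1
  'the' -> 3

Encoded: [3, 2, 1, 1, 3]


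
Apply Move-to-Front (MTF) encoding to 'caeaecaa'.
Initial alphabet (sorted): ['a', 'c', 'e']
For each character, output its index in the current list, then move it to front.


MTF encoding:
'c': index 1 in ['a', 'c', 'e'] -> ['c', 'a', 'e']
'a': index 1 in ['c', 'a', 'e'] -> ['a', 'c', 'e']
'e': index 2 in ['a', 'c', 'e'] -> ['e', 'a', 'c']
'a': index 1 in ['e', 'a', 'c'] -> ['a', 'e', 'c']
'e': index 1 in ['a', 'e', 'c'] -> ['e', 'a', 'c']
'c': index 2 in ['e', 'a', 'c'] -> ['c', 'e', 'a']
'a': index 2 in ['c', 'e', 'a'] -> ['a', 'c', 'e']
'a': index 0 in ['a', 'c', 'e'] -> ['a', 'c', 'e']


Output: [1, 1, 2, 1, 1, 2, 2, 0]


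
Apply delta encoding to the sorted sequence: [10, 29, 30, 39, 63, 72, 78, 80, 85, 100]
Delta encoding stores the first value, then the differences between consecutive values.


First value: 10
Deltas:
  29 - 10 = 19
  30 - 29 = 1
  39 - 30 = 9
  63 - 39 = 24
  72 - 63 = 9
  78 - 72 = 6
  80 - 78 = 2
  85 - 80 = 5
  100 - 85 = 15


Delta encoded: [10, 19, 1, 9, 24, 9, 6, 2, 5, 15]


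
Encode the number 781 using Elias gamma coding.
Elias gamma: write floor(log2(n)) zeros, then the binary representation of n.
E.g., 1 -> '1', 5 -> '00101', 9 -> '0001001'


num_bits = floor(log2(781)) + 1 = 10
leading_zeros = num_bits - 1 = 9
binary(781) = 1100001101

Elias gamma(781) = '000000000' + '1100001101' = 0000000001100001101 (19 bits)


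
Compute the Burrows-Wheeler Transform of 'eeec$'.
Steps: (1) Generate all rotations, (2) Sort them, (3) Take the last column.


Rotations (sorted):
  0: $eeec -> last char: c
  1: c$eee -> last char: e
  2: ec$ee -> last char: e
  3: eec$e -> last char: e
  4: eeec$ -> last char: $


BWT = ceee$


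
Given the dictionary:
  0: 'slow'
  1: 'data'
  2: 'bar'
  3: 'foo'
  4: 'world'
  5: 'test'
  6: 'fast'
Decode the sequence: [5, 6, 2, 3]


Look up each index in the dictionary:
  5 -> 'test'
  6 -> 'fast'
  2 -> 'bar'
  3 -> 'foo'

Decoded: "test fast bar foo"


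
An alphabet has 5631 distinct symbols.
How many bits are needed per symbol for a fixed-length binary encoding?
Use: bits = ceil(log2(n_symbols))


log2(5631) = 12.4592
Bracket: 2^12 = 4096 < 5631 <= 2^13 = 8192
So ceil(log2(5631)) = 13

bits = ceil(log2(5631)) = ceil(12.4592) = 13 bits


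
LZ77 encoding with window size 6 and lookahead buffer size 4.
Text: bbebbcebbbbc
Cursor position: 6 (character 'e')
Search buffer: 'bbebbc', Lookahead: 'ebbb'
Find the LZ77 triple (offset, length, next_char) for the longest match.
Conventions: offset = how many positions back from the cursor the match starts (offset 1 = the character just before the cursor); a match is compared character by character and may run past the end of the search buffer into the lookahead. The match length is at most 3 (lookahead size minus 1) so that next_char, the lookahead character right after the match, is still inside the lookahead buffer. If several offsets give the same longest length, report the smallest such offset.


Try each offset into the search buffer:
  offset=1 (pos 5, char 'c'): match length 0
  offset=2 (pos 4, char 'b'): match length 0
  offset=3 (pos 3, char 'b'): match length 0
  offset=4 (pos 2, char 'e'): match length 3
  offset=5 (pos 1, char 'b'): match length 0
  offset=6 (pos 0, char 'b'): match length 0
Longest match has length 3 at offset 4.
next_char = character at position 6 + 3 = 9 -> 'b'

Best match: offset=4, length=3 (matching 'ebb' starting at position 2)
LZ77 triple: (4, 3, 'b')


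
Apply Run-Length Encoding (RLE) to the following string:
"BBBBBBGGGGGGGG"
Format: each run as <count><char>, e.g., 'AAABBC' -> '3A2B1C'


Scanning runs left to right:
  i=0: run of 'B' x 6 -> '6B'
  i=6: run of 'G' x 8 -> '8G'

RLE = 6B8G


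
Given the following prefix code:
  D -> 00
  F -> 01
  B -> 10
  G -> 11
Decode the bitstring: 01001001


Decoding step by step:
Bits 01 -> F
Bits 00 -> D
Bits 10 -> B
Bits 01 -> F


Decoded message: FDBF


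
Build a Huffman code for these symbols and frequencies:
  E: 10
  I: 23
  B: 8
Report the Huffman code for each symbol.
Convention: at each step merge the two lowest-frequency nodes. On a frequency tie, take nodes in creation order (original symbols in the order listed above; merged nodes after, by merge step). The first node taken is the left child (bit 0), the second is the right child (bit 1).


Huffman tree construction:
Step 1: Merge B(8) + E(10) = 18
Step 2: Merge (B+E)(18) + I(23) = 41
Read each symbol's code off the tree from the root (left child = 0, right child = 1).

Codes:
  E: 01 (length 2)
  I: 1 (length 1)
  B: 00 (length 2)
Average code length: 59/41 = 1.4390 bits/symbol


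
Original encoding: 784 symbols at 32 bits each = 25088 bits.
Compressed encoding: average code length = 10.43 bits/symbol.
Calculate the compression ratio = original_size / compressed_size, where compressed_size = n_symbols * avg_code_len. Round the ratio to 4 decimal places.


original_size = n_symbols * orig_bits = 784 * 32 = 25088 bits
compressed_size = n_symbols * avg_code_len = 784 * 10.43 = 8177.12 bits
ratio = original_size / compressed_size = 25088 / 8177.12 = 3.0681

Compression ratio = 3.0681


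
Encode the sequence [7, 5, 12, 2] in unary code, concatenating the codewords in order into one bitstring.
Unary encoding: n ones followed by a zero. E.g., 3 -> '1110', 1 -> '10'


Encode each number as n ones followed by a terminating 0:
  7 -> 11111110 (8 bits)
  5 -> 111110 (6 bits)
  12 -> 1111111111110 (13 bits)
  2 -> 110 (3 bits)
Total length = 8 + 6 + 13 + 3 = 30 bits.

Unary([7, 5, 12, 2]) = 111111101111101111111111110110 (30 bits)


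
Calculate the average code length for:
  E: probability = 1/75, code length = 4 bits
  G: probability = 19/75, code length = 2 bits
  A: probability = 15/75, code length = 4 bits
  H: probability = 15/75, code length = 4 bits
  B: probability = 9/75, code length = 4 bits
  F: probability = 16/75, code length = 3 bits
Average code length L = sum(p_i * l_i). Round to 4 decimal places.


Weighted contributions p_i * l_i:
  E: (1/75) * 4 = 4/75
  G: (19/75) * 2 = 38/75
  A: (15/75) * 4 = 60/75
  H: (15/75) * 4 = 60/75
  B: (9/75) * 4 = 36/75
  F: (16/75) * 3 = 48/75
Sum = (4 + 38 + 60 + 60 + 36 + 48)/75 = 246/75

L = 246/75 = 3.2800 bits/symbol


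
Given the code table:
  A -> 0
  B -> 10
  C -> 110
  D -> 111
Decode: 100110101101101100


Decoding:
10 -> B
0 -> A
110 -> C
10 -> B
110 -> C
110 -> C
110 -> C
0 -> A


Result: BACBCCCA


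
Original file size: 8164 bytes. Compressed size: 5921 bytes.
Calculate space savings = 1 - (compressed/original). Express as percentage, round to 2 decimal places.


ratio = compressed/original = 5921/8164 = 0.725257
savings = 1 - ratio = 1 - 0.725257 = 0.274743
as a percentage: 0.274743 * 100 = 27.47%

Space savings = 1 - 5921/8164 = 27.47%


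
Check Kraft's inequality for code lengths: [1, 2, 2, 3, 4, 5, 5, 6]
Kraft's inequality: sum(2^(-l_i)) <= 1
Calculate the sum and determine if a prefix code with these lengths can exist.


Sum = 2^(-1) + 2^(-2) + 2^(-2) + 2^(-3) + 2^(-4) + 2^(-5) + 2^(-5) + 2^(-6)
    = 0.5 + 0.25 + 0.25 + 0.125 + 0.0625 + 0.03125 + 0.03125 + 0.015625
    = 81/64 = 1.265625
Since 1.265625 > 1, Kraft's inequality is NOT satisfied.
A prefix code with these lengths CANNOT exist.

Kraft sum = 1.265625. Not satisfied.


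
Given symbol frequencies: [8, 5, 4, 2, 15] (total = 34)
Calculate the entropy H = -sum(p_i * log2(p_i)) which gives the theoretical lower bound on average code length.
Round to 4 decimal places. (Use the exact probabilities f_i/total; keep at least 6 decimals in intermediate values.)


Per-symbol terms -p_i * log2(p_i) with p_i = f_i/34:
  p = 8/34 = 0.235294: log2(p) = -2.087463, -p*log2(p) = 0.491168
  p = 5/34 = 0.147059: log2(p) = -2.765535, -p*log2(p) = 0.406696
  p = 4/34 = 0.117647: log2(p) = -3.087463, -p*log2(p) = 0.363231
  p = 2/34 = 0.058824: log2(p) = -4.087463, -p*log2(p) = 0.240439
  p = 15/34 = 0.441176: log2(p) = -1.180572, -p*log2(p) = 0.520841
H = 0.491168 + 0.406696 + 0.363231 + 0.240439 + 0.520841 = 2.022375

H = 2.0224 bits/symbol


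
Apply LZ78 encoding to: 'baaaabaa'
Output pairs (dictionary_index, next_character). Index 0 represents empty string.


LZ78 encoding steps:
Dictionary: {0: ''}
Step 1: w='' (idx 0), next='b' -> output (0, 'b'), add 'b' as idx 1
Step 2: w='' (idx 0), next='a' -> output (0, 'a'), add 'a' as idx 2
Step 3: w='a' (idx 2), next='a' -> output (2, 'a'), add 'aa' as idx 3
Step 4: w='a' (idx 2), next='b' -> output (2, 'b'), add 'ab' as idx 4
Step 5: w='aa' (idx 3), end of input -> output (3, '')


Encoded: [(0, 'b'), (0, 'a'), (2, 'a'), (2, 'b'), (3, '')]


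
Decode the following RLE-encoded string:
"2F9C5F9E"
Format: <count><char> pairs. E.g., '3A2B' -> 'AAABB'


Expanding each <count><char> pair:
  2F -> 'FF'
  9C -> 'CCCCCCCCC'
  5F -> 'FFFFF'
  9E -> 'EEEEEEEEE'

Decoded = FFCCCCCCCCCFFFFFEEEEEEEEE


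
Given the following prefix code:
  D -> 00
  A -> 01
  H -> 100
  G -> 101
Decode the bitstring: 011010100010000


Decoding step by step:
Bits 01 -> A
Bits 101 -> G
Bits 01 -> A
Bits 00 -> D
Bits 01 -> A
Bits 00 -> D
Bits 00 -> D


Decoded message: AGADADD


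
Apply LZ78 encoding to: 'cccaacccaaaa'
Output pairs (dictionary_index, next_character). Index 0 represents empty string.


LZ78 encoding steps:
Dictionary: {0: ''}
Step 1: w='' (idx 0), next='c' -> output (0, 'c'), add 'c' as idx 1
Step 2: w='c' (idx 1), next='c' -> output (1, 'c'), add 'cc' as idx 2
Step 3: w='' (idx 0), next='a' -> output (0, 'a'), add 'a' as idx 3
Step 4: w='a' (idx 3), next='c' -> output (3, 'c'), add 'ac' as idx 4
Step 5: w='cc' (idx 2), next='a' -> output (2, 'a'), add 'cca' as idx 5
Step 6: w='a' (idx 3), next='a' -> output (3, 'a'), add 'aa' as idx 6
Step 7: w='a' (idx 3), end of input -> output (3, '')


Encoded: [(0, 'c'), (1, 'c'), (0, 'a'), (3, 'c'), (2, 'a'), (3, 'a'), (3, '')]


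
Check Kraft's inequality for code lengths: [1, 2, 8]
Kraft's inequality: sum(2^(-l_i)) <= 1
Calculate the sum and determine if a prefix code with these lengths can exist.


Sum = 2^(-1) + 2^(-2) + 2^(-8)
    = 0.5 + 0.25 + 0.00390625
    = 193/256 = 0.75390625
Since 0.75390625 <= 1, Kraft's inequality IS satisfied.
A prefix code with these lengths CAN exist.

Kraft sum = 0.75390625. Satisfied.


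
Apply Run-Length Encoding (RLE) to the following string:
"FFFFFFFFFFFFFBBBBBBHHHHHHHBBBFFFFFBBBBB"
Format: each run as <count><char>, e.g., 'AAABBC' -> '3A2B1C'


Scanning runs left to right:
  i=0: run of 'F' x 13 -> '13F'
  i=13: run of 'B' x 6 -> '6B'
  i=19: run of 'H' x 7 -> '7H'
  i=26: run of 'B' x 3 -> '3B'
  i=29: run of 'F' x 5 -> '5F'
  i=34: run of 'B' x 5 -> '5B'

RLE = 13F6B7H3B5F5B


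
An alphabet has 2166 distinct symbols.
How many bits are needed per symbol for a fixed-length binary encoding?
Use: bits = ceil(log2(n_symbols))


log2(2166) = 11.0808
Bracket: 2^11 = 2048 < 2166 <= 2^12 = 4096
So ceil(log2(2166)) = 12

bits = ceil(log2(2166)) = ceil(11.0808) = 12 bits


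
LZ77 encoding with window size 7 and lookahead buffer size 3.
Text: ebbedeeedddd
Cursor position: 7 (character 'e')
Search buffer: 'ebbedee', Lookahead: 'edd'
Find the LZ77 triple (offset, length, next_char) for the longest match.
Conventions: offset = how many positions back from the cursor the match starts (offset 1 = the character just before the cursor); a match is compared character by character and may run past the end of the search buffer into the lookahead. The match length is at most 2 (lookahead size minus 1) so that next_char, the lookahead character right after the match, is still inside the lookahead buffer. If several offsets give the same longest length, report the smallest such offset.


Try each offset into the search buffer:
  offset=1 (pos 6, char 'e'): match length 1
  offset=2 (pos 5, char 'e'): match length 1
  offset=3 (pos 4, char 'd'): match length 0
  offset=4 (pos 3, char 'e'): match length 2
  offset=5 (pos 2, char 'b'): match length 0
  offset=6 (pos 1, char 'b'): match length 0
  offset=7 (pos 0, char 'e'): match length 1
Longest match has length 2 at offset 4.
next_char = character at position 7 + 2 = 9 -> 'd'

Best match: offset=4, length=2 (matching 'ed' starting at position 3)
LZ77 triple: (4, 2, 'd')


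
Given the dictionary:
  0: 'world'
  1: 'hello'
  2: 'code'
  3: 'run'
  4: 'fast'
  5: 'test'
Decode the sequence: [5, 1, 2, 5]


Look up each index in the dictionary:
  5 -> 'test'
  1 -> 'hello'
  2 -> 'code'
  5 -> 'test'

Decoded: "test hello code test"


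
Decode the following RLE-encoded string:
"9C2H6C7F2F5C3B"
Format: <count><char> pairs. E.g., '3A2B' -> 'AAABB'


Expanding each <count><char> pair:
  9C -> 'CCCCCCCCC'
  2H -> 'HH'
  6C -> 'CCCCCC'
  7F -> 'FFFFFFF'
  2F -> 'FF'
  5C -> 'CCCCC'
  3B -> 'BBB'

Decoded = CCCCCCCCCHHCCCCCCFFFFFFFFFCCCCCBBB


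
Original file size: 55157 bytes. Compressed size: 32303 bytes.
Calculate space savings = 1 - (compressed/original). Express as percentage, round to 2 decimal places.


ratio = compressed/original = 32303/55157 = 0.585655
savings = 1 - ratio = 1 - 0.585655 = 0.414345
as a percentage: 0.414345 * 100 = 41.43%

Space savings = 1 - 32303/55157 = 41.43%


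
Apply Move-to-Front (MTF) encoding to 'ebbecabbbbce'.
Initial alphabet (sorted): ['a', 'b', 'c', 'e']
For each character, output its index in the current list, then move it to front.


MTF encoding:
'e': index 3 in ['a', 'b', 'c', 'e'] -> ['e', 'a', 'b', 'c']
'b': index 2 in ['e', 'a', 'b', 'c'] -> ['b', 'e', 'a', 'c']
'b': index 0 in ['b', 'e', 'a', 'c'] -> ['b', 'e', 'a', 'c']
'e': index 1 in ['b', 'e', 'a', 'c'] -> ['e', 'b', 'a', 'c']
'c': index 3 in ['e', 'b', 'a', 'c'] -> ['c', 'e', 'b', 'a']
'a': index 3 in ['c', 'e', 'b', 'a'] -> ['a', 'c', 'e', 'b']
'b': index 3 in ['a', 'c', 'e', 'b'] -> ['b', 'a', 'c', 'e']
'b': index 0 in ['b', 'a', 'c', 'e'] -> ['b', 'a', 'c', 'e']
'b': index 0 in ['b', 'a', 'c', 'e'] -> ['b', 'a', 'c', 'e']
'b': index 0 in ['b', 'a', 'c', 'e'] -> ['b', 'a', 'c', 'e']
'c': index 2 in ['b', 'a', 'c', 'e'] -> ['c', 'b', 'a', 'e']
'e': index 3 in ['c', 'b', 'a', 'e'] -> ['e', 'c', 'b', 'a']


Output: [3, 2, 0, 1, 3, 3, 3, 0, 0, 0, 2, 3]


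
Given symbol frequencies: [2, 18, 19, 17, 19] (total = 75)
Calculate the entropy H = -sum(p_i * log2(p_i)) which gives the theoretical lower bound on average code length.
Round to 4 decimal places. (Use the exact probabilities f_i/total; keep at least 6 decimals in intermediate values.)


Per-symbol terms -p_i * log2(p_i) with p_i = f_i/75:
  p = 2/75 = 0.026667: log2(p) = -5.228819, -p*log2(p) = 0.139435
  p = 18/75 = 0.240000: log2(p) = -2.058894, -p*log2(p) = 0.494134
  p = 19/75 = 0.253333: log2(p) = -1.980891, -p*log2(p) = 0.501826
  p = 17/75 = 0.226667: log2(p) = -2.141356, -p*log2(p) = 0.485374
  p = 19/75 = 0.253333: log2(p) = -1.980891, -p*log2(p) = 0.501826
H = 0.139435 + 0.494134 + 0.501826 + 0.485374 + 0.501826 = 2.122595

H = 2.1226 bits/symbol


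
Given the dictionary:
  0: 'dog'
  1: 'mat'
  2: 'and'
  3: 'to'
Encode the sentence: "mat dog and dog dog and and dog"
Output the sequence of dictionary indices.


Look up each word in the dictionary:
  'mat' -> 1
  'dog' -> 0
  'and' -> 2
  'dog' -> 0
  'dog' -> 0
  'and' -> 2
  'and' -> 2
  'dog' -> 0

Encoded: [1, 0, 2, 0, 0, 2, 2, 0]


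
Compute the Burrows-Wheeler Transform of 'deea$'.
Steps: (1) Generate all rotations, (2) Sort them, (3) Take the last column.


Rotations (sorted):
  0: $deea -> last char: a
  1: a$dee -> last char: e
  2: deea$ -> last char: $
  3: ea$de -> last char: e
  4: eea$d -> last char: d


BWT = ae$ed


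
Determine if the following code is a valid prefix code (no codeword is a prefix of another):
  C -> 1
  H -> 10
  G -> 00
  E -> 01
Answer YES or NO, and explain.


Checking each pair (does one codeword prefix another?):
  C='1' vs H='10': prefix -- VIOLATION

NO -- this is NOT a valid prefix code. C (1) is a prefix of H (10).


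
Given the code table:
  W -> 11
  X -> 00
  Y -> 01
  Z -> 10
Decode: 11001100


Decoding:
11 -> W
00 -> X
11 -> W
00 -> X


Result: WXWX


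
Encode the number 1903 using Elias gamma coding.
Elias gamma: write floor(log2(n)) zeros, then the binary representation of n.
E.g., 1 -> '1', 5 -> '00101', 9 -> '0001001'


num_bits = floor(log2(1903)) + 1 = 11
leading_zeros = num_bits - 1 = 10
binary(1903) = 11101101111

Elias gamma(1903) = '0000000000' + '11101101111' = 000000000011101101111 (21 bits)


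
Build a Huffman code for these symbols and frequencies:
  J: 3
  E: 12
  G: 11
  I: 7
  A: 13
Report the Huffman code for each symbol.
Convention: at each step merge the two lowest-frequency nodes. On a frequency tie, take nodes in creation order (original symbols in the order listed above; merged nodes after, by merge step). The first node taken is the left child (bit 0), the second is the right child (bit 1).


Huffman tree construction:
Step 1: Merge J(3) + I(7) = 10
Step 2: Merge (J+I)(10) + G(11) = 21
Step 3: Merge E(12) + A(13) = 25
Step 4: Merge ((J+I)+G)(21) + (E+A)(25) = 46
Read each symbol's code off the tree from the root (left child = 0, right child = 1).

Codes:
  J: 000 (length 3)
  E: 10 (length 2)
  G: 01 (length 2)
  I: 001 (length 3)
  A: 11 (length 2)
Average code length: 102/46 = 2.2174 bits/symbol


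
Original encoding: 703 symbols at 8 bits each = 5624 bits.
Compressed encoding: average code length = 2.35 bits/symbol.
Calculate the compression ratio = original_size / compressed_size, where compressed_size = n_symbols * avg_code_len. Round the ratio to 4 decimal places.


original_size = n_symbols * orig_bits = 703 * 8 = 5624 bits
compressed_size = n_symbols * avg_code_len = 703 * 2.35 = 1652.05 bits
ratio = original_size / compressed_size = 5624 / 1652.05 = 3.4043

Compression ratio = 3.4043


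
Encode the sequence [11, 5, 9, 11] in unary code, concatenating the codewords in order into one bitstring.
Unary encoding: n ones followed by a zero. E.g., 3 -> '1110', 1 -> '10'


Encode each number as n ones followed by a terminating 0:
  11 -> 111111111110 (12 bits)
  5 -> 111110 (6 bits)
  9 -> 1111111110 (10 bits)
  11 -> 111111111110 (12 bits)
Total length = 12 + 6 + 10 + 12 = 40 bits.

Unary([11, 5, 9, 11]) = 1111111111101111101111111110111111111110 (40 bits)


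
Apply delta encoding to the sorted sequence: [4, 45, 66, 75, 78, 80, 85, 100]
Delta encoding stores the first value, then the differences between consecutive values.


First value: 4
Deltas:
  45 - 4 = 41
  66 - 45 = 21
  75 - 66 = 9
  78 - 75 = 3
  80 - 78 = 2
  85 - 80 = 5
  100 - 85 = 15


Delta encoded: [4, 41, 21, 9, 3, 2, 5, 15]


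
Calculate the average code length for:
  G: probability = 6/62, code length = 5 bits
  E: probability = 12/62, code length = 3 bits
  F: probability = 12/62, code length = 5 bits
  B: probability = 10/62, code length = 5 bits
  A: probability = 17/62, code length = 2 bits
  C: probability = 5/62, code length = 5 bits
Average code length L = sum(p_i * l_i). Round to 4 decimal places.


Weighted contributions p_i * l_i:
  G: (6/62) * 5 = 30/62
  E: (12/62) * 3 = 36/62
  F: (12/62) * 5 = 60/62
  B: (10/62) * 5 = 50/62
  A: (17/62) * 2 = 34/62
  C: (5/62) * 5 = 25/62
Sum = (30 + 36 + 60 + 50 + 34 + 25)/62 = 235/62

L = 235/62 = 3.7903 bits/symbol


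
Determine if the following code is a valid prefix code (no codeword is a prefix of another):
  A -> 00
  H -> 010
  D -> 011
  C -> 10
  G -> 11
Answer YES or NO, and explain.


Checking each pair (does one codeword prefix another?):
  A='00' vs H='010': no prefix
  A='00' vs D='011': no prefix
  A='00' vs C='10': no prefix
  A='00' vs G='11': no prefix
  H='010' vs A='00': no prefix
  H='010' vs D='011': no prefix
  H='010' vs C='10': no prefix
  H='010' vs G='11': no prefix
  D='011' vs A='00': no prefix
  D='011' vs H='010': no prefix
  D='011' vs C='10': no prefix
  D='011' vs G='11': no prefix
  C='10' vs A='00': no prefix
  C='10' vs H='010': no prefix
  C='10' vs D='011': no prefix
  C='10' vs G='11': no prefix
  G='11' vs A='00': no prefix
  G='11' vs H='010': no prefix
  G='11' vs D='011': no prefix
  G='11' vs C='10': no prefix
No violation found over all pairs.

YES -- this is a valid prefix code. No codeword is a prefix of any other codeword.


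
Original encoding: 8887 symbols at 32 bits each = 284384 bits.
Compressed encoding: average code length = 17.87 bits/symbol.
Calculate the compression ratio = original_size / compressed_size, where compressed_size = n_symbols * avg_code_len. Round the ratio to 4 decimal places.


original_size = n_symbols * orig_bits = 8887 * 32 = 284384 bits
compressed_size = n_symbols * avg_code_len = 8887 * 17.87 = 158810.69 bits
ratio = original_size / compressed_size = 284384 / 158810.69 = 1.7907

Compression ratio = 1.7907


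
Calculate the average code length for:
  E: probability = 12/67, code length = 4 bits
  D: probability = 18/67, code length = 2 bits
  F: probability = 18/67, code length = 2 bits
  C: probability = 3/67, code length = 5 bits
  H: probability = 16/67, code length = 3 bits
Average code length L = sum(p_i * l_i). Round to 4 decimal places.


Weighted contributions p_i * l_i:
  E: (12/67) * 4 = 48/67
  D: (18/67) * 2 = 36/67
  F: (18/67) * 2 = 36/67
  C: (3/67) * 5 = 15/67
  H: (16/67) * 3 = 48/67
Sum = (48 + 36 + 36 + 15 + 48)/67 = 183/67

L = 183/67 = 2.7313 bits/symbol


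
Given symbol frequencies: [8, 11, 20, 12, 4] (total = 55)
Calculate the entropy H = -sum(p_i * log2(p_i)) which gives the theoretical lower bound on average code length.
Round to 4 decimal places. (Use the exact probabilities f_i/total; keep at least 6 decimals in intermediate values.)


Per-symbol terms -p_i * log2(p_i) with p_i = f_i/55:
  p = 8/55 = 0.145455: log2(p) = -2.781360, -p*log2(p) = 0.404561
  p = 11/55 = 0.200000: log2(p) = -2.321928, -p*log2(p) = 0.464386
  p = 20/55 = 0.363636: log2(p) = -1.459432, -p*log2(p) = 0.530702
  p = 12/55 = 0.218182: log2(p) = -2.196397, -p*log2(p) = 0.479214
  p = 4/55 = 0.072727: log2(p) = -3.781360, -p*log2(p) = 0.275008
H = 0.404561 + 0.464386 + 0.530702 + 0.479214 + 0.275008 = 2.153871

H = 2.1539 bits/symbol


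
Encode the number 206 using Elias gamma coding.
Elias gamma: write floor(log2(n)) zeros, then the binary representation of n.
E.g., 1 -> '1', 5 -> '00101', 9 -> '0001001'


num_bits = floor(log2(206)) + 1 = 8
leading_zeros = num_bits - 1 = 7
binary(206) = 11001110

Elias gamma(206) = '0000000' + '11001110' = 000000011001110 (15 bits)


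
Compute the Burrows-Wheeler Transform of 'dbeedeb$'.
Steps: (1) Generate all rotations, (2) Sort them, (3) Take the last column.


Rotations (sorted):
  0: $dbeedeb -> last char: b
  1: b$dbeede -> last char: e
  2: beedeb$d -> last char: d
  3: dbeedeb$ -> last char: $
  4: deb$dbee -> last char: e
  5: eb$dbeed -> last char: d
  6: edeb$dbe -> last char: e
  7: eedeb$db -> last char: b


BWT = bed$edeb


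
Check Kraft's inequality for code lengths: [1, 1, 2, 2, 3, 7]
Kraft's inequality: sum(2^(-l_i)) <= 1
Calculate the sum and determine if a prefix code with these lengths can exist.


Sum = 2^(-1) + 2^(-1) + 2^(-2) + 2^(-2) + 2^(-3) + 2^(-7)
    = 0.5 + 0.5 + 0.25 + 0.25 + 0.125 + 0.0078125
    = 209/128 = 1.6328125
Since 1.6328125 > 1, Kraft's inequality is NOT satisfied.
A prefix code with these lengths CANNOT exist.

Kraft sum = 1.6328125. Not satisfied.


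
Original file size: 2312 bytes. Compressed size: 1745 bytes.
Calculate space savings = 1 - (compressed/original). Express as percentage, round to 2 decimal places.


ratio = compressed/original = 1745/2312 = 0.754758
savings = 1 - ratio = 1 - 0.754758 = 0.245242
as a percentage: 0.245242 * 100 = 24.52%

Space savings = 1 - 1745/2312 = 24.52%


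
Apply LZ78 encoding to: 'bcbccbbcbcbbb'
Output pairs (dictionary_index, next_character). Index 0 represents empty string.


LZ78 encoding steps:
Dictionary: {0: ''}
Step 1: w='' (idx 0), next='b' -> output (0, 'b'), add 'b' as idx 1
Step 2: w='' (idx 0), next='c' -> output (0, 'c'), add 'c' as idx 2
Step 3: w='b' (idx 1), next='c' -> output (1, 'c'), add 'bc' as idx 3
Step 4: w='c' (idx 2), next='b' -> output (2, 'b'), add 'cb' as idx 4
Step 5: w='bc' (idx 3), next='b' -> output (3, 'b'), add 'bcb' as idx 5
Step 6: w='cb' (idx 4), next='b' -> output (4, 'b'), add 'cbb' as idx 6
Step 7: w='b' (idx 1), end of input -> output (1, '')


Encoded: [(0, 'b'), (0, 'c'), (1, 'c'), (2, 'b'), (3, 'b'), (4, 'b'), (1, '')]


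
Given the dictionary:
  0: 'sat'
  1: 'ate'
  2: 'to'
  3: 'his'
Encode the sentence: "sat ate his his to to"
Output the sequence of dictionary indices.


Look up each word in the dictionary:
  'sat' -> 0
  'ate' -> 1
  'his' -> 3
  'his' -> 3
  'to' -> 2
  'to' -> 2

Encoded: [0, 1, 3, 3, 2, 2]


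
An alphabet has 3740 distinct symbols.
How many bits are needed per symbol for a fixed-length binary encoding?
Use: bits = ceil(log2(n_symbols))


log2(3740) = 11.8688
Bracket: 2^11 = 2048 < 3740 <= 2^12 = 4096
So ceil(log2(3740)) = 12

bits = ceil(log2(3740)) = ceil(11.8688) = 12 bits


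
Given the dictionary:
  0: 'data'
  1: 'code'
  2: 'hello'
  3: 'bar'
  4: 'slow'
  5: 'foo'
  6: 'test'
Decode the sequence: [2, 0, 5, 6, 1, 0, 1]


Look up each index in the dictionary:
  2 -> 'hello'
  0 -> 'data'
  5 -> 'foo'
  6 -> 'test'
  1 -> 'code'
  0 -> 'data'
  1 -> 'code'

Decoded: "hello data foo test code data code"


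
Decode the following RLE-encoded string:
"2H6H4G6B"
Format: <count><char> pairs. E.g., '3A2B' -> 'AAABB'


Expanding each <count><char> pair:
  2H -> 'HH'
  6H -> 'HHHHHH'
  4G -> 'GGGG'
  6B -> 'BBBBBB'

Decoded = HHHHHHHHGGGGBBBBBB


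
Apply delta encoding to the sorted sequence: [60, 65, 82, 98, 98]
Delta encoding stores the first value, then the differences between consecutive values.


First value: 60
Deltas:
  65 - 60 = 5
  82 - 65 = 17
  98 - 82 = 16
  98 - 98 = 0


Delta encoded: [60, 5, 17, 16, 0]


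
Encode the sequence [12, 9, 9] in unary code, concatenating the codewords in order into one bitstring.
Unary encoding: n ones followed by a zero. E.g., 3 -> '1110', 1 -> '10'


Encode each number as n ones followed by a terminating 0:
  12 -> 1111111111110 (13 bits)
  9 -> 1111111110 (10 bits)
  9 -> 1111111110 (10 bits)
Total length = 13 + 10 + 10 = 33 bits.

Unary([12, 9, 9]) = 111111111111011111111101111111110 (33 bits)


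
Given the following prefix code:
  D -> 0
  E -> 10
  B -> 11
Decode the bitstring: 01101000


Decoding step by step:
Bits 0 -> D
Bits 11 -> B
Bits 0 -> D
Bits 10 -> E
Bits 0 -> D
Bits 0 -> D


Decoded message: DBDEDD


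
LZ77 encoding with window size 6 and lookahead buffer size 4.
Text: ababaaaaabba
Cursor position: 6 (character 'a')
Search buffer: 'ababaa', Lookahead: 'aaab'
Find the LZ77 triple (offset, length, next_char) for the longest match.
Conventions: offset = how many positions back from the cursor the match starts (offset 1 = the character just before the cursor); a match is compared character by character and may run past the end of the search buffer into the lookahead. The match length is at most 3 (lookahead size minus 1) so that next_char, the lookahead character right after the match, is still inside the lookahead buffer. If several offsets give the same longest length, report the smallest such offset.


Try each offset into the search buffer:
  offset=1 (pos 5, char 'a'): match length 3
  offset=2 (pos 4, char 'a'): match length 3
  offset=3 (pos 3, char 'b'): match length 0
  offset=4 (pos 2, char 'a'): match length 1
  offset=5 (pos 1, char 'b'): match length 0
  offset=6 (pos 0, char 'a'): match length 1
Longest match has length 3, found at offsets 1, 2; take the smallest, offset 1.
next_char = character at position 6 + 3 = 9 -> 'b'

Best match: offset=1, length=3 (matching 'aaa' starting at position 5)
LZ77 triple: (1, 3, 'b')


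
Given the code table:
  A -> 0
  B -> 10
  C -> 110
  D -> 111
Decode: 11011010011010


Decoding:
110 -> C
110 -> C
10 -> B
0 -> A
110 -> C
10 -> B


Result: CCBACB


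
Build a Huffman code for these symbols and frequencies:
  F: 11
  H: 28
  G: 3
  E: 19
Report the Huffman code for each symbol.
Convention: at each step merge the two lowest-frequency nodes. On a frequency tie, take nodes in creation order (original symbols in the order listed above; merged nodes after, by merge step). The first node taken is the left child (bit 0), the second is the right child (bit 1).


Huffman tree construction:
Step 1: Merge G(3) + F(11) = 14
Step 2: Merge (G+F)(14) + E(19) = 33
Step 3: Merge H(28) + ((G+F)+E)(33) = 61
Read each symbol's code off the tree from the root (left child = 0, right child = 1).

Codes:
  F: 101 (length 3)
  H: 0 (length 1)
  G: 100 (length 3)
  E: 11 (length 2)
Average code length: 108/61 = 1.7705 bits/symbol


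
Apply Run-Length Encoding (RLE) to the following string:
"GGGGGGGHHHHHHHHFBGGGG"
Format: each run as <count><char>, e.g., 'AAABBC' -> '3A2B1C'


Scanning runs left to right:
  i=0: run of 'G' x 7 -> '7G'
  i=7: run of 'H' x 8 -> '8H'
  i=15: run of 'F' x 1 -> '1F'
  i=16: run of 'B' x 1 -> '1B'
  i=17: run of 'G' x 4 -> '4G'

RLE = 7G8H1F1B4G
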